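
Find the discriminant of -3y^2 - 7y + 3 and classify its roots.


D = b^2 - 4ac = (-7)^2 - 4(-3)(3) = 49 + 36 = 85
Since D > 0: two distinct irrational roots


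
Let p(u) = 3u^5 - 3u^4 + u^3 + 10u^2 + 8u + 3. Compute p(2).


Using direct substitution:
  3 * (2)^5 = 96
  -3 * (2)^4 = -48
  1 * (2)^3 = 8
  10 * (2)^2 = 40
  8 * (2)^1 = 16
  constant: 3
Sum = 96 - 48 + 8 + 40 + 16 + 3 = 115


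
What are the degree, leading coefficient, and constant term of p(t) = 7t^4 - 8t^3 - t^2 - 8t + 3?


Highest power of t is 4, with coefficient 7. Constant term is 3.
Degree = 4, leading coefficient = 7, constant term = 3


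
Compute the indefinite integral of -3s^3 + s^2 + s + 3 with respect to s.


Reverse power rule on each term:
  ∫ -3s^3 ds = -(3/4)s^4
  ∫ s^2 ds = (1/3)s^3
  ∫ s ds = (1/2)s^2
  ∫ 3 ds = 3s
F(s) = -(3/4)s^4 + (1/3)s^3 + (1/2)s^2 + 3s + C


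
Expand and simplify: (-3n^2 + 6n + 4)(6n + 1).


Distribute each term of the first polynomial:
  (-3n^2)(6n + 1) = -18n^3 - 3n^2
  (6n)(6n + 1) = 36n^2 + 6n
  (4)(6n + 1) = 24n + 4
Sum: -18n^3 + 33n^2 + 30n + 4


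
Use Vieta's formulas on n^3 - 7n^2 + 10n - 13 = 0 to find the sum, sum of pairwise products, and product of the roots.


Monic cubic n^3+bn^2+cn+d=0: sum=-b, pairwise sum=c, product=-d.
b=-7, c=10, d=-13
r1+r2+r3 = 7
r1r2+r1r3+r2r3 = 10
r1r2r3 = 13


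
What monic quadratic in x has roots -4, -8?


p(x) = (x + 4)(x + 8)
Expand: x^2 + 12x + 32


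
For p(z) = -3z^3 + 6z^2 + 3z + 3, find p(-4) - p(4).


p(-4) = 279
p(4) = -81
p(-4) - p(4) = 279 + 81 = 360


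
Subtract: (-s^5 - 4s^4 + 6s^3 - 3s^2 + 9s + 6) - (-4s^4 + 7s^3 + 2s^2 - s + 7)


Distribute the minus sign:
  (-s^5 - 4s^4 + 6s^3 - 3s^2 + 9s + 6)
- (-4s^4 + 7s^3 + 2s^2 - s + 7)
Negate second polynomial: 4s^4 - 7s^3 - 2s^2 + s - 7
Add: -s^5 - s^3 - 5s^2 + 10s - 1


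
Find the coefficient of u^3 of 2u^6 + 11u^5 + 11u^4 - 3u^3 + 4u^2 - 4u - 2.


Read off the coefficient of u^3: -3


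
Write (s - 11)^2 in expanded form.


Expand (s - 11)^2 by repeated multiplication:
= s^2 - 22s + 121


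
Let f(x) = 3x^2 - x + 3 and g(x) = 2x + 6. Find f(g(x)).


Substitute g(x) into f:
f(g(x)) = 3*(2x + 6)^2 + (-1)*(2x + 6) + 3
(2x + 6)^2 = 4x^2 + 24x + 36
Expand and combine: 12x^2 + 70x + 105


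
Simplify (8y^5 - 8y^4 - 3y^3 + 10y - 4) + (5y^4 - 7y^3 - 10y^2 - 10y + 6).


Align terms by degree and add:
  8y^5 - 8y^4 - 3y^3 + 10y - 4
+ 5y^4 - 7y^3 - 10y^2 - 10y + 6
= 8y^5 - 3y^4 - 10y^3 - 10y^2 + 2


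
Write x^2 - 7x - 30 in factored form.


Roots satisfy r1 + r2 = -b/a = 7 and r1*r2 = c/a = -30.
So r1 = -3, r2 = 10.
x^2 - 7x - 30 = (x - r1)(x - r2) = (x + 3)(x - 10)


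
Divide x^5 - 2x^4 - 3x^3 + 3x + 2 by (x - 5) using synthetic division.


Synthetic division with c = 5. Coefficients: 1, -2, -3, 0, 3, 2
Bring down 1.
  1 * 5 = 5; 5 - 2 = 3
  3 * 5 = 15; 15 - 3 = 12
  12 * 5 = 60; 60 + 0 = 60
  60 * 5 = 300; 300 + 3 = 303
  303 * 5 = 1515; 1515 + 2 = 1517
Quotient: x^4 + 3x^3 + 12x^2 + 60x + 303, Remainder: 1517


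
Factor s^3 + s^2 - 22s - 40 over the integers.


Try integer roots (divisors of -40). s=-2: p(-2)=0.
Divide out (s + 2): quotient is s^2 - s - 20.
Factor the quadratic: (s + 4)(s - 5)
Result: (s + 2)(s + 4)(s - 5)


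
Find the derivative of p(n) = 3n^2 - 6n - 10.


Apply the power rule term by term:
  d/dn(3n^2) = 6n
  d/dn(-6n) = -6
  d/dn(-10) = 0
p'(n) = 6n - 6


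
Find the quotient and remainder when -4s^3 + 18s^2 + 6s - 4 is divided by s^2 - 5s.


(-4s^3 + 18s^2 + 6s - 4) / (s^2 - 5s)
Step 1: -4s * (s^2 - 5s) = -4s^3 + 20s^2; subtract.
Step 2: -2 * (s^2 - 5s) = -2s^2 + 10s; subtract.
Quotient: -4s - 2, Remainder: -4s - 4


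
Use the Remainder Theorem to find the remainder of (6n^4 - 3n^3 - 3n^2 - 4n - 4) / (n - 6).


By the Remainder Theorem, the remainder equals p(6):
  6*(6)^4 = 7776
  -3*(6)^3 = -648
  -3*(6)^2 = -108
  -4*(6)^1 = -24
  constant: -4
Sum: 7776 - 648 - 108 - 24 - 4 = 6992


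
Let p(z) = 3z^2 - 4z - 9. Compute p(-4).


Using direct substitution:
  3 * (-4)^2 = 48
  -4 * (-4)^1 = 16
  constant: -9
Sum = 48 + 16 - 9 = 55


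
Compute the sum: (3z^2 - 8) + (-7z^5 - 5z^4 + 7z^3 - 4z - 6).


Align terms by degree and add:
  3z^2 - 8
  -7z^5 - 5z^4 + 7z^3 - 4z - 6
= -7z^5 - 5z^4 + 7z^3 + 3z^2 - 4z - 14


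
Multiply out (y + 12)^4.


Expand (y + 12)^4 by repeated multiplication:
  (y + 12)^2 = y^2 + 24y + 144
  (y + 12)^3 = y^3 + 36y^2 + 432y + 1728
= y^4 + 48y^3 + 864y^2 + 6912y + 20736


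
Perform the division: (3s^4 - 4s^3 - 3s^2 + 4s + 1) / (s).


(3s^4 - 4s^3 - 3s^2 + 4s + 1) / (s)
Step 1: 3s^3 * (s) = 3s^4; subtract.
Step 2: -4s^2 * (s) = -4s^3; subtract.
Step 3: -3s * (s) = -3s^2; subtract.
Step 4: 4 * (s) = 4s; subtract.
Quotient: 3s^3 - 4s^2 - 3s + 4, Remainder: 1


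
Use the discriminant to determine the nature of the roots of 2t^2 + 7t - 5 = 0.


D = b^2 - 4ac = (7)^2 - 4(2)(-5) = 49 + 40 = 89
Since D > 0: two distinct irrational roots


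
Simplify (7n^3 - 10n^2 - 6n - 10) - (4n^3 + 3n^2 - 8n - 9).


Distribute the minus sign:
  (7n^3 - 10n^2 - 6n - 10)
- (4n^3 + 3n^2 - 8n - 9)
Negate second polynomial: -4n^3 - 3n^2 + 8n + 9
Add: 3n^3 - 13n^2 + 2n - 1


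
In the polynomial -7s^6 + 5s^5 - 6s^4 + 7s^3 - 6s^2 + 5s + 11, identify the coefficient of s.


Read off the coefficient of s: 5


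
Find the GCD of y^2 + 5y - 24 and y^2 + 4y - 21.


Factor each:
  y^2 + 5y - 24 = (y - 3)(y + 8)
  y^2 + 4y - 21 = (y - 3)(y + 7)
Common monic factor: y - 3


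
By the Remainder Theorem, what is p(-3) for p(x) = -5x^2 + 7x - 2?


By the Remainder Theorem, the remainder equals p(-3):
  -5*(-3)^2 = -45
  7*(-3)^1 = -21
  constant: -2
Sum: -45 - 21 - 2 = -68


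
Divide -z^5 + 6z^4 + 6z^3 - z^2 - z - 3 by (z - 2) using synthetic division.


Synthetic division with c = 2. Coefficients: -1, 6, 6, -1, -1, -3
Bring down -1.
  -1 * 2 = -2; -2 + 6 = 4
  4 * 2 = 8; 8 + 6 = 14
  14 * 2 = 28; 28 - 1 = 27
  27 * 2 = 54; 54 - 1 = 53
  53 * 2 = 106; 106 - 3 = 103
Quotient: -z^4 + 4z^3 + 14z^2 + 27z + 53, Remainder: 103


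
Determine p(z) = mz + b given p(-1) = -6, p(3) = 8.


p(z) = mz + b. Using p(-1)=-6, p(3)=8:
m = (-6 - 8)/(-1 - 3) = -14/-4 = 7/2
b = -6 - m*(-1) = -6 + 7/2 = -5/2
p(z) = (7/2)z - (5/2)


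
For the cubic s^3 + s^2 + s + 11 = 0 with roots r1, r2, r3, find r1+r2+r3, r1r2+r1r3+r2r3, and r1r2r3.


Monic cubic s^3+bs^2+cs+d=0: sum=-b, pairwise sum=c, product=-d.
b=1, c=1, d=11
r1+r2+r3 = -1
r1r2+r1r3+r2r3 = 1
r1r2r3 = -11


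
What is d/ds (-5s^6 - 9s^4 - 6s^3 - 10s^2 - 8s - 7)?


Apply the power rule term by term:
  d/ds(-5s^6) = -30s^5
  d/ds(-9s^4) = -36s^3
  d/ds(-6s^3) = -18s^2
  d/ds(-10s^2) = -20s
  d/ds(-8s) = -8
  d/ds(-7) = 0
p'(s) = -30s^5 - 36s^3 - 18s^2 - 20s - 8


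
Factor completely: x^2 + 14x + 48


Roots satisfy r1 + r2 = -b/a = -14 and r1*r2 = c/a = 48.
So r1 = -6, r2 = -8.
x^2 + 14x + 48 = (x - r1)(x - r2) = (x + 6)(x + 8)


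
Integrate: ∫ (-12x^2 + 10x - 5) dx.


Reverse power rule on each term:
  ∫ -12x^2 dx = -4x^3
  ∫ 10x dx = 5x^2
  ∫ -5 dx = -5x
F(x) = -4x^3 + 5x^2 - 5x + C


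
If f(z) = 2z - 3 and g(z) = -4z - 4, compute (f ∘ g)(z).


Substitute g(z) into f:
f(g(z)) = 2*(-4z - 4) + (-3)
Expand and combine: -8z - 11


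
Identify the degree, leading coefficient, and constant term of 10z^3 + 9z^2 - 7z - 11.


Highest power of z is 3, with coefficient 10. Constant term is -11.
Degree = 3, leading coefficient = 10, constant term = -11


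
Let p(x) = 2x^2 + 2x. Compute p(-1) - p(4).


p(-1) = 0
p(4) = 40
p(-1) - p(4) = 0 - 40 = -40


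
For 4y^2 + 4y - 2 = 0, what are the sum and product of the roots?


For ay^2+by+c=0: sum = -b/a, product = c/a.
a=4, b=4, c=-2
Sum = -(4)/4 = -1
Product = (-2)/4 = -1/2


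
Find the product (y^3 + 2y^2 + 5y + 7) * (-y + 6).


Distribute each term of the first polynomial:
  (y^3)(-y + 6) = -y^4 + 6y^3
  (2y^2)(-y + 6) = -2y^3 + 12y^2
  (5y)(-y + 6) = -5y^2 + 30y
  (7)(-y + 6) = -7y + 42
Sum: -y^4 + 4y^3 + 7y^2 + 23y + 42


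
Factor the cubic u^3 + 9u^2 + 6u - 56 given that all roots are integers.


Try integer roots (divisors of -56). u=2: p(2)=0.
Divide out (u - 2): quotient is u^2 + 11u + 28.
Factor the quadratic: (u + 4)(u + 7)
Result: (u - 2)(u + 4)(u + 7)


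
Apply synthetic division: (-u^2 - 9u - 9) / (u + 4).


Synthetic division with c = -4. Coefficients: -1, -9, -9
Bring down -1.
  -1 * -4 = 4; 4 - 9 = -5
  -5 * -4 = 20; 20 - 9 = 11
Quotient: -u - 5, Remainder: 11


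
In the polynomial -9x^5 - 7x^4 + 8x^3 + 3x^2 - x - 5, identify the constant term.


Read off the constant term: -5


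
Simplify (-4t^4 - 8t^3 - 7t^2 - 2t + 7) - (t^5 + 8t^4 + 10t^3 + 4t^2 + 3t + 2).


Distribute the minus sign:
  (-4t^4 - 8t^3 - 7t^2 - 2t + 7)
- (t^5 + 8t^4 + 10t^3 + 4t^2 + 3t + 2)
Negate second polynomial: -t^5 - 8t^4 - 10t^3 - 4t^2 - 3t - 2
Add: -t^5 - 12t^4 - 18t^3 - 11t^2 - 5t + 5


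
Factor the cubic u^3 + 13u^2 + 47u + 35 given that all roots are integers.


Try integer roots (divisors of 35). u=-7: p(-7)=0.
Divide out (u + 7): quotient is u^2 + 6u + 5.
Factor the quadratic: (u + 5)(u + 1)
Result: (u + 7)(u + 5)(u + 1)


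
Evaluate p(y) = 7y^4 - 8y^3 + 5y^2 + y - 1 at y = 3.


Using direct substitution:
  7 * (3)^4 = 567
  -8 * (3)^3 = -216
  5 * (3)^2 = 45
  1 * (3)^1 = 3
  constant: -1
Sum = 567 - 216 + 45 + 3 - 1 = 398


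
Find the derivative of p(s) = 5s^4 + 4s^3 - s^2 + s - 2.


Apply the power rule term by term:
  d/ds(5s^4) = 20s^3
  d/ds(4s^3) = 12s^2
  d/ds(-s^2) = -2s
  d/ds(s) = 1
  d/ds(-2) = 0
p'(s) = 20s^3 + 12s^2 - 2s + 1


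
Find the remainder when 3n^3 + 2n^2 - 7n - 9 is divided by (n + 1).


By the Remainder Theorem, the remainder equals p(-1):
  3*(-1)^3 = -3
  2*(-1)^2 = 2
  -7*(-1)^1 = 7
  constant: -9
Sum: -3 + 2 + 7 - 9 = -3


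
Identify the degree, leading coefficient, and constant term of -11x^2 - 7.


Highest power of x is 2, with coefficient -11. Constant term is -7.
Degree = 2, leading coefficient = -11, constant term = -7


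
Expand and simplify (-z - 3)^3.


Expand (-z - 3)^3 by repeated multiplication:
  (-z - 3)^2 = z^2 + 6z + 9
= -z^3 - 9z^2 - 27z - 27


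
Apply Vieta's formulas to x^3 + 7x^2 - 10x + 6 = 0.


Monic cubic x^3+bx^2+cx+d=0: sum=-b, pairwise sum=c, product=-d.
b=7, c=-10, d=6
r1+r2+r3 = -7
r1r2+r1r3+r2r3 = -10
r1r2r3 = -6


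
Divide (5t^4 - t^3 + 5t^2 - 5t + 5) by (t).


(5t^4 - t^3 + 5t^2 - 5t + 5) / (t)
Step 1: 5t^3 * (t) = 5t^4; subtract.
Step 2: -t^2 * (t) = -t^3; subtract.
Step 3: 5t * (t) = 5t^2; subtract.
Step 4: -5 * (t) = -5t; subtract.
Quotient: 5t^3 - t^2 + 5t - 5, Remainder: 5


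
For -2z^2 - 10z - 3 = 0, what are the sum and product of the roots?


For az^2+bz+c=0: sum = -b/a, product = c/a.
a=-2, b=-10, c=-3
Sum = -(-10)/-2 = -5
Product = (-3)/-2 = 3/2


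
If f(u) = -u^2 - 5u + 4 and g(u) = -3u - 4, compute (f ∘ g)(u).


Substitute g(u) into f:
f(g(u)) = -1*(-3u - 4)^2 + (-5)*(-3u - 4) + 4
(-3u - 4)^2 = 9u^2 + 24u + 16
Expand and combine: -9u^2 - 9u + 8


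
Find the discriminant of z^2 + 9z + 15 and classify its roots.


D = b^2 - 4ac = (9)^2 - 4(1)(15) = 81 - 60 = 21
Since D > 0: two distinct irrational roots


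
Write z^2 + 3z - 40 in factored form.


Roots satisfy r1 + r2 = -b/a = -3 and r1*r2 = c/a = -40.
So r1 = 5, r2 = -8.
z^2 + 3z - 40 = (z - r1)(z - r2) = (z - 5)(z + 8)


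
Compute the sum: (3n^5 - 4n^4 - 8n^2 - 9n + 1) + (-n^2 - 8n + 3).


Align terms by degree and add:
  3n^5 - 4n^4 - 8n^2 - 9n + 1
  -n^2 - 8n + 3
= 3n^5 - 4n^4 - 9n^2 - 17n + 4


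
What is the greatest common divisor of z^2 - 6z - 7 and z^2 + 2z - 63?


Factor each:
  z^2 - 6z - 7 = (z - 7)(z + 1)
  z^2 + 2z - 63 = (z - 7)(z + 9)
Common monic factor: z - 7


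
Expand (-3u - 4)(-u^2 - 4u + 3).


Distribute each term of the first polynomial:
  (-3u)(-u^2 - 4u + 3) = 3u^3 + 12u^2 - 9u
  (-4)(-u^2 - 4u + 3) = 4u^2 + 16u - 12
Sum: 3u^3 + 16u^2 + 7u - 12


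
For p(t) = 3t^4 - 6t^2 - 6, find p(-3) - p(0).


p(-3) = 183
p(0) = -6
p(-3) - p(0) = 183 + 6 = 189


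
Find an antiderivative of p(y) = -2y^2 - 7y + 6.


Reverse power rule on each term:
  ∫ -2y^2 dy = -(2/3)y^3
  ∫ -7y dy = -(7/2)y^2
  ∫ 6 dy = 6y
F(y) = -(2/3)y^3 - (7/2)y^2 + 6y + C


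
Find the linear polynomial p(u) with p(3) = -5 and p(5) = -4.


p(u) = mu + b. Using p(3)=-5, p(5)=-4:
m = (-5 + 4)/(3 - 5) = -1/-2 = 1/2
b = -5 - m*(3) = -5 - 3/2 = -13/2
p(u) = (1/2)u - (13/2)


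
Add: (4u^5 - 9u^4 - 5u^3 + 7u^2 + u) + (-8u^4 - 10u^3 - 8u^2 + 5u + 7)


Align terms by degree and add:
  4u^5 - 9u^4 - 5u^3 + 7u^2 + u
  -8u^4 - 10u^3 - 8u^2 + 5u + 7
= 4u^5 - 17u^4 - 15u^3 - u^2 + 6u + 7


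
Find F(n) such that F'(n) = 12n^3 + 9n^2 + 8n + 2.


Reverse power rule on each term:
  ∫ 12n^3 dn = 3n^4
  ∫ 9n^2 dn = 3n^3
  ∫ 8n dn = 4n^2
  ∫ 2 dn = 2n
F(n) = 3n^4 + 3n^3 + 4n^2 + 2n + C


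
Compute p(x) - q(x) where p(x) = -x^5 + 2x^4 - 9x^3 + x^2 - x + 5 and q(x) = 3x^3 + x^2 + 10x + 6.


Distribute the minus sign:
  (-x^5 + 2x^4 - 9x^3 + x^2 - x + 5)
- (3x^3 + x^2 + 10x + 6)
Negate second polynomial: -3x^3 - x^2 - 10x - 6
Add: -x^5 + 2x^4 - 12x^3 - 11x - 1


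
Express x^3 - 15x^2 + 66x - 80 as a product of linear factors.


Try integer roots (divisors of -80). x=2: p(2)=0.
Divide out (x - 2): quotient is x^2 - 13x + 40.
Factor the quadratic: (x - 8)(x - 5)
Result: (x - 2)(x - 8)(x - 5)


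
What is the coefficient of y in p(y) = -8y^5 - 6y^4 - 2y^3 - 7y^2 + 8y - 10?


Read off the coefficient of y: 8


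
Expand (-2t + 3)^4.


Expand (-2t + 3)^4 by repeated multiplication:
  (-2t + 3)^2 = 4t^2 - 12t + 9
  (-2t + 3)^3 = -8t^3 + 36t^2 - 54t + 27
= 16t^4 - 96t^3 + 216t^2 - 216t + 81


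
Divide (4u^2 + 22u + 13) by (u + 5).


(4u^2 + 22u + 13) / (u + 5)
Step 1: 4u * (u + 5) = 4u^2 + 20u; subtract.
Step 2: 2 * (u + 5) = 2u + 10; subtract.
Quotient: 4u + 2, Remainder: 3


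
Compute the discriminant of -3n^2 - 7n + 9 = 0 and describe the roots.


D = b^2 - 4ac = (-7)^2 - 4(-3)(9) = 49 + 108 = 157
Since D > 0: two distinct irrational roots


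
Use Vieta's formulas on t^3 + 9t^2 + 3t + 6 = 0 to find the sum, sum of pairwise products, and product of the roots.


Monic cubic t^3+bt^2+ct+d=0: sum=-b, pairwise sum=c, product=-d.
b=9, c=3, d=6
r1+r2+r3 = -9
r1r2+r1r3+r2r3 = 3
r1r2r3 = -6


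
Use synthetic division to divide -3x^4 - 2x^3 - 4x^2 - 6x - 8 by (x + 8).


Synthetic division with c = -8. Coefficients: -3, -2, -4, -6, -8
Bring down -3.
  -3 * -8 = 24; 24 - 2 = 22
  22 * -8 = -176; -176 - 4 = -180
  -180 * -8 = 1440; 1440 - 6 = 1434
  1434 * -8 = -11472; -11472 - 8 = -11480
Quotient: -3x^3 + 22x^2 - 180x + 1434, Remainder: -11480


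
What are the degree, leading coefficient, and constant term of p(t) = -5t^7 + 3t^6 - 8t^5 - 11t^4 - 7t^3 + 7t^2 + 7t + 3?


Highest power of t is 7, with coefficient -5. Constant term is 3.
Degree = 7, leading coefficient = -5, constant term = 3


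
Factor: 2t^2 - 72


Roots satisfy r1 + r2 = -b/a = 0 and r1*r2 = c/a = -36.
So r1 = -6, r2 = 6.
2t^2 - 72 = 2(t - r1)(t - r2) = 2(t + 6)(t - 6)


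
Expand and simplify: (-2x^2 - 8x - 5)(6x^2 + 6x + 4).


Distribute each term of the first polynomial:
  (-2x^2)(6x^2 + 6x + 4) = -12x^4 - 12x^3 - 8x^2
  (-8x)(6x^2 + 6x + 4) = -48x^3 - 48x^2 - 32x
  (-5)(6x^2 + 6x + 4) = -30x^2 - 30x - 20
Sum: -12x^4 - 60x^3 - 86x^2 - 62x - 20


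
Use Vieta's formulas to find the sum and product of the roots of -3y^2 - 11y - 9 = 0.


For ay^2+by+c=0: sum = -b/a, product = c/a.
a=-3, b=-11, c=-9
Sum = -(-11)/-3 = -11/3
Product = (-9)/-3 = 3


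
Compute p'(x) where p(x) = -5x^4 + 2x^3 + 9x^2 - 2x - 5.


Apply the power rule term by term:
  d/dx(-5x^4) = -20x^3
  d/dx(2x^3) = 6x^2
  d/dx(9x^2) = 18x
  d/dx(-2x) = -2
  d/dx(-5) = 0
p'(x) = -20x^3 + 6x^2 + 18x - 2


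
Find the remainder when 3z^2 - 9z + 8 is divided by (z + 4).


By the Remainder Theorem, the remainder equals p(-4):
  3*(-4)^2 = 48
  -9*(-4)^1 = 36
  constant: 8
Sum: 48 + 36 + 8 = 92


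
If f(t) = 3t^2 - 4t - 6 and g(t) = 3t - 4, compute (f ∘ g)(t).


Substitute g(t) into f:
f(g(t)) = 3*(3t - 4)^2 + (-4)*(3t - 4) + (-6)
(3t - 4)^2 = 9t^2 - 24t + 16
Expand and combine: 27t^2 - 84t + 58


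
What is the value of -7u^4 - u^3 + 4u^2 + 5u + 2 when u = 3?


Using direct substitution:
  -7 * (3)^4 = -567
  -1 * (3)^3 = -27
  4 * (3)^2 = 36
  5 * (3)^1 = 15
  constant: 2
Sum = -567 - 27 + 36 + 15 + 2 = -541


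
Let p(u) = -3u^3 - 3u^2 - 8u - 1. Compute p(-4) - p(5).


p(-4) = 175
p(5) = -491
p(-4) - p(5) = 175 + 491 = 666


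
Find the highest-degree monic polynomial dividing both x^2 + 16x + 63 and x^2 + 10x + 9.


Factor each:
  x^2 + 16x + 63 = (x + 9)(x + 7)
  x^2 + 10x + 9 = (x + 9)(x + 1)
Common monic factor: x + 9


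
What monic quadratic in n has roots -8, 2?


p(n) = (n + 8)(n - 2)
Expand: n^2 + 6n - 16


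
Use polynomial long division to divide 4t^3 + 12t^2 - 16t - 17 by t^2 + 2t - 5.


(4t^3 + 12t^2 - 16t - 17) / (t^2 + 2t - 5)
Step 1: 4t * (t^2 + 2t - 5) = 4t^3 + 8t^2 - 20t; subtract.
Step 2: 4 * (t^2 + 2t - 5) = 4t^2 + 8t - 20; subtract.
Quotient: 4t + 4, Remainder: -4t + 3


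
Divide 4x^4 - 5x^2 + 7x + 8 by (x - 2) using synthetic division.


Synthetic division with c = 2. Coefficients: 4, 0, -5, 7, 8
Bring down 4.
  4 * 2 = 8; 8 + 0 = 8
  8 * 2 = 16; 16 - 5 = 11
  11 * 2 = 22; 22 + 7 = 29
  29 * 2 = 58; 58 + 8 = 66
Quotient: 4x^3 + 8x^2 + 11x + 29, Remainder: 66


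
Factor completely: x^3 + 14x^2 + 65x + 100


Try integer roots (divisors of 100). x=-4: p(-4)=0.
Divide out (x + 4): quotient is x^2 + 10x + 25.
Factor the quadratic: (x + 5)(x + 5)
Result: (x + 4)(x + 5)(x + 5)


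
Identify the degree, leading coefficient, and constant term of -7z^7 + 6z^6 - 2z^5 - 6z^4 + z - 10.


Highest power of z is 7, with coefficient -7. Constant term is -10.
Degree = 7, leading coefficient = -7, constant term = -10


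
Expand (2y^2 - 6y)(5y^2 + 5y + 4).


Distribute each term of the first polynomial:
  (2y^2)(5y^2 + 5y + 4) = 10y^4 + 10y^3 + 8y^2
  (-6y)(5y^2 + 5y + 4) = -30y^3 - 30y^2 - 24y
Sum: 10y^4 - 20y^3 - 22y^2 - 24y


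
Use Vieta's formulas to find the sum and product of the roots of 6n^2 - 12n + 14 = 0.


For an^2+bn+c=0: sum = -b/a, product = c/a.
a=6, b=-12, c=14
Sum = -(-12)/6 = 2
Product = (14)/6 = 7/3


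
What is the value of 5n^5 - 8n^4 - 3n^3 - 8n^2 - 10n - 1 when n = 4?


Using direct substitution:
  5 * (4)^5 = 5120
  -8 * (4)^4 = -2048
  -3 * (4)^3 = -192
  -8 * (4)^2 = -128
  -10 * (4)^1 = -40
  constant: -1
Sum = 5120 - 2048 - 192 - 128 - 40 - 1 = 2711


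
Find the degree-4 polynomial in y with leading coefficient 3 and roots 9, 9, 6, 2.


p(y) = 3(y - 9)(y - 9)(y - 6)(y - 2)
Expand: 3y^4 - 78y^3 + 711y^2 - 2592y + 2916


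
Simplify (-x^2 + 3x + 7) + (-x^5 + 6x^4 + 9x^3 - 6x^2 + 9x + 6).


Align terms by degree and add:
  -x^2 + 3x + 7
  -x^5 + 6x^4 + 9x^3 - 6x^2 + 9x + 6
= -x^5 + 6x^4 + 9x^3 - 7x^2 + 12x + 13


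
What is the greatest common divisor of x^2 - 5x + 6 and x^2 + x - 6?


Factor each:
  x^2 - 5x + 6 = (x - 2)(x - 3)
  x^2 + x - 6 = (x - 2)(x + 3)
Common monic factor: x - 2


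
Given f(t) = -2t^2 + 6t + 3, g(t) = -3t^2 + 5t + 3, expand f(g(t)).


Substitute g(t) into f:
f(g(t)) = -2*(-3t^2 + 5t + 3)^2 + 6*(-3t^2 + 5t + 3) + 3
(-3t^2 + 5t + 3)^2 = 9t^4 - 30t^3 + 7t^2 + 30t + 9
Expand and combine: -18t^4 + 60t^3 - 32t^2 - 30t + 3


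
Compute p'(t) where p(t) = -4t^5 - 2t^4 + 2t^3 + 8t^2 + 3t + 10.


Apply the power rule term by term:
  d/dt(-4t^5) = -20t^4
  d/dt(-2t^4) = -8t^3
  d/dt(2t^3) = 6t^2
  d/dt(8t^2) = 16t
  d/dt(3t) = 3
  d/dt(10) = 0
p'(t) = -20t^4 - 8t^3 + 6t^2 + 16t + 3


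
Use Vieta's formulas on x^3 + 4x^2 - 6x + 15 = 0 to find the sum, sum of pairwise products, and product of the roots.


Monic cubic x^3+bx^2+cx+d=0: sum=-b, pairwise sum=c, product=-d.
b=4, c=-6, d=15
r1+r2+r3 = -4
r1r2+r1r3+r2r3 = -6
r1r2r3 = -15


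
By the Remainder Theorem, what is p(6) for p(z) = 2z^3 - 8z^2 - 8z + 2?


By the Remainder Theorem, the remainder equals p(6):
  2*(6)^3 = 432
  -8*(6)^2 = -288
  -8*(6)^1 = -48
  constant: 2
Sum: 432 - 288 - 48 + 2 = 98


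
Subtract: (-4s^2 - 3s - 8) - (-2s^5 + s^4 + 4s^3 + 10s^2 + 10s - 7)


Distribute the minus sign:
  (-4s^2 - 3s - 8)
- (-2s^5 + s^4 + 4s^3 + 10s^2 + 10s - 7)
Negate second polynomial: 2s^5 - s^4 - 4s^3 - 10s^2 - 10s + 7
Add: 2s^5 - s^4 - 4s^3 - 14s^2 - 13s - 1


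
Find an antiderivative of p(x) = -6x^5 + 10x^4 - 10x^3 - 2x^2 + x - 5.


Reverse power rule on each term:
  ∫ -6x^5 dx = -x^6
  ∫ 10x^4 dx = 2x^5
  ∫ -10x^3 dx = -(5/2)x^4
  ∫ -2x^2 dx = -(2/3)x^3
  ∫ x dx = (1/2)x^2
  ∫ -5 dx = -5x
F(x) = -x^6 + 2x^5 - (5/2)x^4 - (2/3)x^3 + (1/2)x^2 - 5x + C


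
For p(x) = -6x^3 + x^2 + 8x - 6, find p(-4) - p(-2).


p(-4) = 362
p(-2) = 30
p(-4) - p(-2) = 362 - 30 = 332


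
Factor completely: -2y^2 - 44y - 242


Roots satisfy r1 + r2 = -b/a = -22 and r1*r2 = c/a = 121.
So r1 = -11, r2 = -11.
-2y^2 - 44y - 242 = -2(y - r1)(y - r2) = -2(y + 11)(y + 11)


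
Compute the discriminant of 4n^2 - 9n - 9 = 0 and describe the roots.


D = b^2 - 4ac = (-9)^2 - 4(4)(-9) = 81 + 144 = 225
Since D > 0: two distinct rational roots


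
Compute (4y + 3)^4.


Expand (4y + 3)^4 by repeated multiplication:
  (4y + 3)^2 = 16y^2 + 24y + 9
  (4y + 3)^3 = 64y^3 + 144y^2 + 108y + 27
= 256y^4 + 768y^3 + 864y^2 + 432y + 81


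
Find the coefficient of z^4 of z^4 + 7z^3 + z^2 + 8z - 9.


Read off the coefficient of z^4: 1


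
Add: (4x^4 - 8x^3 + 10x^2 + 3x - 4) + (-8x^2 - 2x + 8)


Align terms by degree and add:
  4x^4 - 8x^3 + 10x^2 + 3x - 4
  -8x^2 - 2x + 8
= 4x^4 - 8x^3 + 2x^2 + x + 4


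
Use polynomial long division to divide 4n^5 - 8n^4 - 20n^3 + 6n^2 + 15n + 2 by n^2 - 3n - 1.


(4n^5 - 8n^4 - 20n^3 + 6n^2 + 15n + 2) / (n^2 - 3n - 1)
Step 1: 4n^3 * (n^2 - 3n - 1) = 4n^5 - 12n^4 - 4n^3; subtract.
Step 2: 4n^2 * (n^2 - 3n - 1) = 4n^4 - 12n^3 - 4n^2; subtract.
Step 3: -4n * (n^2 - 3n - 1) = -4n^3 + 12n^2 + 4n; subtract.
Step 4: -2 * (n^2 - 3n - 1) = -2n^2 + 6n + 2; subtract.
Quotient: 4n^3 + 4n^2 - 4n - 2, Remainder: 5n


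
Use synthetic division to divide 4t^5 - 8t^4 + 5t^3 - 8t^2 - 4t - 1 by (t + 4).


Synthetic division with c = -4. Coefficients: 4, -8, 5, -8, -4, -1
Bring down 4.
  4 * -4 = -16; -16 - 8 = -24
  -24 * -4 = 96; 96 + 5 = 101
  101 * -4 = -404; -404 - 8 = -412
  -412 * -4 = 1648; 1648 - 4 = 1644
  1644 * -4 = -6576; -6576 - 1 = -6577
Quotient: 4t^4 - 24t^3 + 101t^2 - 412t + 1644, Remainder: -6577


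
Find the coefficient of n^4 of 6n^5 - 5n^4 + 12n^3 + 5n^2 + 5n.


Read off the coefficient of n^4: -5


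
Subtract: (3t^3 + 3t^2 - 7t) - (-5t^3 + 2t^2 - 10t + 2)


Distribute the minus sign:
  (3t^3 + 3t^2 - 7t)
- (-5t^3 + 2t^2 - 10t + 2)
Negate second polynomial: 5t^3 - 2t^2 + 10t - 2
Add: 8t^3 + t^2 + 3t - 2


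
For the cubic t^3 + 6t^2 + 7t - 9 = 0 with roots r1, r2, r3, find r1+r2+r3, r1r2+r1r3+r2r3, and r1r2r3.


Monic cubic t^3+bt^2+ct+d=0: sum=-b, pairwise sum=c, product=-d.
b=6, c=7, d=-9
r1+r2+r3 = -6
r1r2+r1r3+r2r3 = 7
r1r2r3 = 9


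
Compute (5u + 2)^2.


Expand (5u + 2)^2 by repeated multiplication:
= 25u^2 + 20u + 4


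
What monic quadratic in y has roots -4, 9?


p(y) = (y + 4)(y - 9)
Expand: y^2 - 5y - 36


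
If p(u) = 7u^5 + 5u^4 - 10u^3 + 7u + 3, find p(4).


Using direct substitution:
  7 * (4)^5 = 7168
  5 * (4)^4 = 1280
  -10 * (4)^3 = -640
  0 * (4)^2 = 0
  7 * (4)^1 = 28
  constant: 3
Sum = 7168 + 1280 - 640 + 0 + 28 + 3 = 7839


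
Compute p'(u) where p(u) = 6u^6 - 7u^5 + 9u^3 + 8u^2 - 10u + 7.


Apply the power rule term by term:
  d/du(6u^6) = 36u^5
  d/du(-7u^5) = -35u^4
  d/du(9u^3) = 27u^2
  d/du(8u^2) = 16u
  d/du(-10u) = -10
  d/du(7) = 0
p'(u) = 36u^5 - 35u^4 + 27u^2 + 16u - 10


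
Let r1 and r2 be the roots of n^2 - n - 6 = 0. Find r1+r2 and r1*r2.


For an^2+bn+c=0: sum = -b/a, product = c/a.
a=1, b=-1, c=-6
Sum = -(-1)/1 = 1
Product = (-6)/1 = -6


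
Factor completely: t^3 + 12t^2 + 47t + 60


Try integer roots (divisors of 60). t=-5: p(-5)=0.
Divide out (t + 5): quotient is t^2 + 7t + 12.
Factor the quadratic: (t + 4)(t + 3)
Result: (t + 5)(t + 4)(t + 3)


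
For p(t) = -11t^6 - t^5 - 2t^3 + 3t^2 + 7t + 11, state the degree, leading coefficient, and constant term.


Highest power of t is 6, with coefficient -11. Constant term is 11.
Degree = 6, leading coefficient = -11, constant term = 11


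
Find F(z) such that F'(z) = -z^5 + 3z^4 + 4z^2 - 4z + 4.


Reverse power rule on each term:
  ∫ -z^5 dz = -(1/6)z^6
  ∫ 3z^4 dz = (3/5)z^5
  ∫ 4z^2 dz = (4/3)z^3
  ∫ -4z dz = -2z^2
  ∫ 4 dz = 4z
F(z) = -(1/6)z^6 + (3/5)z^5 + (4/3)z^3 - 2z^2 + 4z + C


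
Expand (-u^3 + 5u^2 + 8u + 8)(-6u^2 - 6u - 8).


Distribute each term of the first polynomial:
  (-u^3)(-6u^2 - 6u - 8) = 6u^5 + 6u^4 + 8u^3
  (5u^2)(-6u^2 - 6u - 8) = -30u^4 - 30u^3 - 40u^2
  (8u)(-6u^2 - 6u - 8) = -48u^3 - 48u^2 - 64u
  (8)(-6u^2 - 6u - 8) = -48u^2 - 48u - 64
Sum: 6u^5 - 24u^4 - 70u^3 - 136u^2 - 112u - 64


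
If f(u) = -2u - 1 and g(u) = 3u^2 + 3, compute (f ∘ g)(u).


Substitute g(u) into f:
f(g(u)) = -2*(3u^2 + 3) + (-1)
Expand and combine: -6u^2 - 7


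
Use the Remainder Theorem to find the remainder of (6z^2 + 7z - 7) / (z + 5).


By the Remainder Theorem, the remainder equals p(-5):
  6*(-5)^2 = 150
  7*(-5)^1 = -35
  constant: -7
Sum: 150 - 35 - 7 = 108


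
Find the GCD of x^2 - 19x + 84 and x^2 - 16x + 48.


Factor each:
  x^2 - 19x + 84 = (x - 12)(x - 7)
  x^2 - 16x + 48 = (x - 12)(x - 4)
Common monic factor: x - 12


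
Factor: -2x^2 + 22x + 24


Roots satisfy r1 + r2 = -b/a = 11 and r1*r2 = c/a = -12.
So r1 = -1, r2 = 12.
-2x^2 + 22x + 24 = -2(x - r1)(x - r2) = -2(x + 1)(x - 12)


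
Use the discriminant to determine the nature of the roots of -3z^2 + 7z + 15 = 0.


D = b^2 - 4ac = (7)^2 - 4(-3)(15) = 49 + 180 = 229
Since D > 0: two distinct irrational roots


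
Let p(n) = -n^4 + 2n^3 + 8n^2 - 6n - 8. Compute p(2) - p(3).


p(2) = 12
p(3) = 19
p(2) - p(3) = 12 - 19 = -7


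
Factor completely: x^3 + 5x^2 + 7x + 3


Try integer roots (divisors of 3). x=-1: p(-1)=0.
Divide out (x + 1): quotient is x^2 + 4x + 3.
Factor the quadratic: (x + 3)(x + 1)
Result: (x + 1)(x + 3)(x + 1)


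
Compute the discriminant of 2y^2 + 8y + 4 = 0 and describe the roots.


D = b^2 - 4ac = (8)^2 - 4(2)(4) = 64 - 32 = 32
Since D > 0: two distinct irrational roots


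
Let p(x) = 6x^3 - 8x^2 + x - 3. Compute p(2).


Using direct substitution:
  6 * (2)^3 = 48
  -8 * (2)^2 = -32
  1 * (2)^1 = 2
  constant: -3
Sum = 48 - 32 + 2 - 3 = 15


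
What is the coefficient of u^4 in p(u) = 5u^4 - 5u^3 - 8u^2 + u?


Read off the coefficient of u^4: 5


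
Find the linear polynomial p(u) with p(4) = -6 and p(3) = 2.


p(u) = mu + b. Using p(4)=-6, p(3)=2:
m = (-6 - 2)/(4 - 3) = -8/1 = -8
b = -6 - m*(4) = -6 + 32 = 26
p(u) = -8u + 26


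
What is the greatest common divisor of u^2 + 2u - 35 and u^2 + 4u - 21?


Factor each:
  u^2 + 2u - 35 = (u + 7)(u - 5)
  u^2 + 4u - 21 = (u + 7)(u - 3)
Common monic factor: u + 7


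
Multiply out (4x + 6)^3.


Expand (4x + 6)^3 by repeated multiplication:
  (4x + 6)^2 = 16x^2 + 48x + 36
= 64x^3 + 288x^2 + 432x + 216


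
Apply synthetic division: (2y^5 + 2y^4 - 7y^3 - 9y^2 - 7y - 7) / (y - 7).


Synthetic division with c = 7. Coefficients: 2, 2, -7, -9, -7, -7
Bring down 2.
  2 * 7 = 14; 14 + 2 = 16
  16 * 7 = 112; 112 - 7 = 105
  105 * 7 = 735; 735 - 9 = 726
  726 * 7 = 5082; 5082 - 7 = 5075
  5075 * 7 = 35525; 35525 - 7 = 35518
Quotient: 2y^4 + 16y^3 + 105y^2 + 726y + 5075, Remainder: 35518


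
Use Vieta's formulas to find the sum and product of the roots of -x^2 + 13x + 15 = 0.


For ax^2+bx+c=0: sum = -b/a, product = c/a.
a=-1, b=13, c=15
Sum = -(13)/-1 = 13
Product = (15)/-1 = -15


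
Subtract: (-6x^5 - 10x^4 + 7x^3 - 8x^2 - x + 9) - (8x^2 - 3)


Distribute the minus sign:
  (-6x^5 - 10x^4 + 7x^3 - 8x^2 - x + 9)
- (8x^2 - 3)
Negate second polynomial: -8x^2 + 3
Add: -6x^5 - 10x^4 + 7x^3 - 16x^2 - x + 12


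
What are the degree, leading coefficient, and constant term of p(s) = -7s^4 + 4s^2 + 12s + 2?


Highest power of s is 4, with coefficient -7. Constant term is 2.
Degree = 4, leading coefficient = -7, constant term = 2


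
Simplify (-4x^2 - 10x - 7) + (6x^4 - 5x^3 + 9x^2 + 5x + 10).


Align terms by degree and add:
  -4x^2 - 10x - 7
+ 6x^4 - 5x^3 + 9x^2 + 5x + 10
= 6x^4 - 5x^3 + 5x^2 - 5x + 3


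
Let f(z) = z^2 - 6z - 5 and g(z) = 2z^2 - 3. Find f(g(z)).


Substitute g(z) into f:
f(g(z)) = 1*(2z^2 - 3)^2 + (-6)*(2z^2 - 3) + (-5)
(2z^2 - 3)^2 = 4z^4 - 12z^2 + 9
Expand and combine: 4z^4 - 24z^2 + 22


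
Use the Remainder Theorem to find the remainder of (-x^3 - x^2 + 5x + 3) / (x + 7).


By the Remainder Theorem, the remainder equals p(-7):
  -1*(-7)^3 = 343
  -1*(-7)^2 = -49
  5*(-7)^1 = -35
  constant: 3
Sum: 343 - 49 - 35 + 3 = 262


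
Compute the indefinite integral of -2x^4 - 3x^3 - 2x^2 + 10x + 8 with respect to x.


Reverse power rule on each term:
  ∫ -2x^4 dx = -(2/5)x^5
  ∫ -3x^3 dx = -(3/4)x^4
  ∫ -2x^2 dx = -(2/3)x^3
  ∫ 10x dx = 5x^2
  ∫ 8 dx = 8x
F(x) = -(2/5)x^5 - (3/4)x^4 - (2/3)x^3 + 5x^2 + 8x + C


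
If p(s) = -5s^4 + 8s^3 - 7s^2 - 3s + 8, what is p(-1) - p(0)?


p(-1) = -9
p(0) = 8
p(-1) - p(0) = -9 - 8 = -17


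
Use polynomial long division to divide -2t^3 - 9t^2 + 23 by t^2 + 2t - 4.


(-2t^3 - 9t^2 + 23) / (t^2 + 2t - 4)
Step 1: -2t * (t^2 + 2t - 4) = -2t^3 - 4t^2 + 8t; subtract.
Step 2: -5 * (t^2 + 2t - 4) = -5t^2 - 10t + 20; subtract.
Quotient: -2t - 5, Remainder: 2t + 3


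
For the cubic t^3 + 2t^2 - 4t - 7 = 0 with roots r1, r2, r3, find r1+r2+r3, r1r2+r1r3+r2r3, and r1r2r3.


Monic cubic t^3+bt^2+ct+d=0: sum=-b, pairwise sum=c, product=-d.
b=2, c=-4, d=-7
r1+r2+r3 = -2
r1r2+r1r3+r2r3 = -4
r1r2r3 = 7


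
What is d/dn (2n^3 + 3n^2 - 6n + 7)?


Apply the power rule term by term:
  d/dn(2n^3) = 6n^2
  d/dn(3n^2) = 6n
  d/dn(-6n) = -6
  d/dn(7) = 0
p'(n) = 6n^2 + 6n - 6


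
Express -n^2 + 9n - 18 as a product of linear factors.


Roots satisfy r1 + r2 = -b/a = 9 and r1*r2 = c/a = 18.
So r1 = 6, r2 = 3.
-n^2 + 9n - 18 = -(n - r1)(n - r2) = -(n - 6)(n - 3)


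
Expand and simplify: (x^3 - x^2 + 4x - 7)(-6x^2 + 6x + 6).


Distribute each term of the first polynomial:
  (x^3)(-6x^2 + 6x + 6) = -6x^5 + 6x^4 + 6x^3
  (-x^2)(-6x^2 + 6x + 6) = 6x^4 - 6x^3 - 6x^2
  (4x)(-6x^2 + 6x + 6) = -24x^3 + 24x^2 + 24x
  (-7)(-6x^2 + 6x + 6) = 42x^2 - 42x - 42
Sum: -6x^5 + 12x^4 - 24x^3 + 60x^2 - 18x - 42


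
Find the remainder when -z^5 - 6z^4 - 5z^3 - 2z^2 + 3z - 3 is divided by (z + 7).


By the Remainder Theorem, the remainder equals p(-7):
  -1*(-7)^5 = 16807
  -6*(-7)^4 = -14406
  -5*(-7)^3 = 1715
  -2*(-7)^2 = -98
  3*(-7)^1 = -21
  constant: -3
Sum: 16807 - 14406 + 1715 - 98 - 21 - 3 = 3994


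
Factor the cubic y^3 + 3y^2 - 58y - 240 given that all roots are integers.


Try integer roots (divisors of -240). y=-5: p(-5)=0.
Divide out (y + 5): quotient is y^2 - 2y - 48.
Factor the quadratic: (y + 6)(y - 8)
Result: (y + 5)(y + 6)(y - 8)


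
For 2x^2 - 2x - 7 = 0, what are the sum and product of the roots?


For ax^2+bx+c=0: sum = -b/a, product = c/a.
a=2, b=-2, c=-7
Sum = -(-2)/2 = 1
Product = (-7)/2 = -7/2


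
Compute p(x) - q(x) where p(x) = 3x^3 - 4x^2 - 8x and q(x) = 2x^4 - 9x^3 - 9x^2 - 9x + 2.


Distribute the minus sign:
  (3x^3 - 4x^2 - 8x)
- (2x^4 - 9x^3 - 9x^2 - 9x + 2)
Negate second polynomial: -2x^4 + 9x^3 + 9x^2 + 9x - 2
Add: -2x^4 + 12x^3 + 5x^2 + x - 2


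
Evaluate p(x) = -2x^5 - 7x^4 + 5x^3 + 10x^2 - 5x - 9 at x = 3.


Using direct substitution:
  -2 * (3)^5 = -486
  -7 * (3)^4 = -567
  5 * (3)^3 = 135
  10 * (3)^2 = 90
  -5 * (3)^1 = -15
  constant: -9
Sum = -486 - 567 + 135 + 90 - 15 - 9 = -852


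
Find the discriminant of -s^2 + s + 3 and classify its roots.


D = b^2 - 4ac = (1)^2 - 4(-1)(3) = 1 + 12 = 13
Since D > 0: two distinct irrational roots


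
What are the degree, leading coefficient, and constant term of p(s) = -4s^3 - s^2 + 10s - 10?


Highest power of s is 3, with coefficient -4. Constant term is -10.
Degree = 3, leading coefficient = -4, constant term = -10


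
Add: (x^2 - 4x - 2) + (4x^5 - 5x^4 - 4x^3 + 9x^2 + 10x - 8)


Align terms by degree and add:
  x^2 - 4x - 2
+ 4x^5 - 5x^4 - 4x^3 + 9x^2 + 10x - 8
= 4x^5 - 5x^4 - 4x^3 + 10x^2 + 6x - 10


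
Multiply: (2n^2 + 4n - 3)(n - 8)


Distribute each term of the first polynomial:
  (2n^2)(n - 8) = 2n^3 - 16n^2
  (4n)(n - 8) = 4n^2 - 32n
  (-3)(n - 8) = -3n + 24
Sum: 2n^3 - 12n^2 - 35n + 24


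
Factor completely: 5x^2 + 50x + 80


Roots satisfy r1 + r2 = -b/a = -10 and r1*r2 = c/a = 16.
So r1 = -8, r2 = -2.
5x^2 + 50x + 80 = 5(x - r1)(x - r2) = 5(x + 8)(x + 2)


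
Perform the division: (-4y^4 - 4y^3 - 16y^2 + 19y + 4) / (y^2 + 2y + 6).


(-4y^4 - 4y^3 - 16y^2 + 19y + 4) / (y^2 + 2y + 6)
Step 1: -4y^2 * (y^2 + 2y + 6) = -4y^4 - 8y^3 - 24y^2; subtract.
Step 2: 4y * (y^2 + 2y + 6) = 4y^3 + 8y^2 + 24y; subtract.
Step 3: 0 * (y^2 + 2y + 6) = 0; subtract.
Quotient: -4y^2 + 4y, Remainder: -5y + 4


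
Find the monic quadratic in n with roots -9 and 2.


p(n) = (n + 9)(n - 2)
Expand: n^2 + 7n - 18


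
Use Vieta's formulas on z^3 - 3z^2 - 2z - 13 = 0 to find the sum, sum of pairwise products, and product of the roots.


Monic cubic z^3+bz^2+cz+d=0: sum=-b, pairwise sum=c, product=-d.
b=-3, c=-2, d=-13
r1+r2+r3 = 3
r1r2+r1r3+r2r3 = -2
r1r2r3 = 13


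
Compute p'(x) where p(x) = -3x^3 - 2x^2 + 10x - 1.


Apply the power rule term by term:
  d/dx(-3x^3) = -9x^2
  d/dx(-2x^2) = -4x
  d/dx(10x) = 10
  d/dx(-1) = 0
p'(x) = -9x^2 - 4x + 10


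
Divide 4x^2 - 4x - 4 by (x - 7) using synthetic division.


Synthetic division with c = 7. Coefficients: 4, -4, -4
Bring down 4.
  4 * 7 = 28; 28 - 4 = 24
  24 * 7 = 168; 168 - 4 = 164
Quotient: 4x + 24, Remainder: 164


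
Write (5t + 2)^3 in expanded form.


Expand (5t + 2)^3 by repeated multiplication:
  (5t + 2)^2 = 25t^2 + 20t + 4
= 125t^3 + 150t^2 + 60t + 8


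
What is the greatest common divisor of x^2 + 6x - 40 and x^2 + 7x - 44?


Factor each:
  x^2 + 6x - 40 = (x - 4)(x + 10)
  x^2 + 7x - 44 = (x - 4)(x + 11)
Common monic factor: x - 4


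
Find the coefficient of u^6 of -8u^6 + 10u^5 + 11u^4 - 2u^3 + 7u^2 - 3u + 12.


Read off the coefficient of u^6: -8


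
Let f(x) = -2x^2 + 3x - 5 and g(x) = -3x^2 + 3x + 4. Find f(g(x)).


Substitute g(x) into f:
f(g(x)) = -2*(-3x^2 + 3x + 4)^2 + 3*(-3x^2 + 3x + 4) + (-5)
(-3x^2 + 3x + 4)^2 = 9x^4 - 18x^3 - 15x^2 + 24x + 16
Expand and combine: -18x^4 + 36x^3 + 21x^2 - 39x - 25


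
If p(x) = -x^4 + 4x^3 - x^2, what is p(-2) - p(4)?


p(-2) = -52
p(4) = -16
p(-2) - p(4) = -52 + 16 = -36


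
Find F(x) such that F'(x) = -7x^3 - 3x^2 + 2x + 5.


Reverse power rule on each term:
  ∫ -7x^3 dx = -(7/4)x^4
  ∫ -3x^2 dx = -x^3
  ∫ 2x dx = x^2
  ∫ 5 dx = 5x
F(x) = -(7/4)x^4 - x^3 + x^2 + 5x + C


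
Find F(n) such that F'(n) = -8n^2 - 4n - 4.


Reverse power rule on each term:
  ∫ -8n^2 dn = -(8/3)n^3
  ∫ -4n dn = -2n^2
  ∫ -4 dn = -4n
F(n) = -(8/3)n^3 - 2n^2 - 4n + C


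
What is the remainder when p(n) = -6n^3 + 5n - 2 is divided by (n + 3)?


By the Remainder Theorem, the remainder equals p(-3):
  -6*(-3)^3 = 162
  0*(-3)^2 = 0
  5*(-3)^1 = -15
  constant: -2
Sum: 162 + 0 - 15 - 2 = 145


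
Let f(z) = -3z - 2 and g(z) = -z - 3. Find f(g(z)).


Substitute g(z) into f:
f(g(z)) = -3*(-z - 3) + (-2)
Expand and combine: 3z + 7


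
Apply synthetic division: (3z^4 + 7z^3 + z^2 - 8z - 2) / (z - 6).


Synthetic division with c = 6. Coefficients: 3, 7, 1, -8, -2
Bring down 3.
  3 * 6 = 18; 18 + 7 = 25
  25 * 6 = 150; 150 + 1 = 151
  151 * 6 = 906; 906 - 8 = 898
  898 * 6 = 5388; 5388 - 2 = 5386
Quotient: 3z^3 + 25z^2 + 151z + 898, Remainder: 5386


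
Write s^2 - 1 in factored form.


Roots satisfy r1 + r2 = -b/a = 0 and r1*r2 = c/a = -1.
So r1 = 1, r2 = -1.
s^2 - 1 = (s - r1)(s - r2) = (s - 1)(s + 1)


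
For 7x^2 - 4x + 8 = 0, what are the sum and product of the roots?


For ax^2+bx+c=0: sum = -b/a, product = c/a.
a=7, b=-4, c=8
Sum = -(-4)/7 = 4/7
Product = (8)/7 = 8/7


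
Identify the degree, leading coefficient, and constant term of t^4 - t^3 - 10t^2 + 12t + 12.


Highest power of t is 4, with coefficient 1. Constant term is 12.
Degree = 4, leading coefficient = 1, constant term = 12


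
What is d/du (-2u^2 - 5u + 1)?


Apply the power rule term by term:
  d/du(-2u^2) = -4u
  d/du(-5u) = -5
  d/du(1) = 0
p'(u) = -4u - 5


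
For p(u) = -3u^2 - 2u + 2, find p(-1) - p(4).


p(-1) = 1
p(4) = -54
p(-1) - p(4) = 1 + 54 = 55


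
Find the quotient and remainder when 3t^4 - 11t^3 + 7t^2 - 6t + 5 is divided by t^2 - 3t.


(3t^4 - 11t^3 + 7t^2 - 6t + 5) / (t^2 - 3t)
Step 1: 3t^2 * (t^2 - 3t) = 3t^4 - 9t^3; subtract.
Step 2: -2t * (t^2 - 3t) = -2t^3 + 6t^2; subtract.
Step 3: 1 * (t^2 - 3t) = t^2 - 3t; subtract.
Quotient: 3t^2 - 2t + 1, Remainder: -3t + 5


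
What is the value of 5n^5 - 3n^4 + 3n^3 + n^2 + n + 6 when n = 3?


Using direct substitution:
  5 * (3)^5 = 1215
  -3 * (3)^4 = -243
  3 * (3)^3 = 81
  1 * (3)^2 = 9
  1 * (3)^1 = 3
  constant: 6
Sum = 1215 - 243 + 81 + 9 + 3 + 6 = 1071


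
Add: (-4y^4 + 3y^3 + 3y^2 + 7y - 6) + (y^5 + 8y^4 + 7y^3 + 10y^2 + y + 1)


Align terms by degree and add:
  -4y^4 + 3y^3 + 3y^2 + 7y - 6
+ y^5 + 8y^4 + 7y^3 + 10y^2 + y + 1
= y^5 + 4y^4 + 10y^3 + 13y^2 + 8y - 5


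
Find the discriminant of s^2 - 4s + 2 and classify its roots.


D = b^2 - 4ac = (-4)^2 - 4(1)(2) = 16 - 8 = 8
Since D > 0: two distinct irrational roots


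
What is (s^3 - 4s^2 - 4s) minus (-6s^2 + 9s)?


Distribute the minus sign:
  (s^3 - 4s^2 - 4s)
- (-6s^2 + 9s)
Negate second polynomial: 6s^2 - 9s
Add: s^3 + 2s^2 - 13s


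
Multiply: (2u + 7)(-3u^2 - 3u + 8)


Distribute each term of the first polynomial:
  (2u)(-3u^2 - 3u + 8) = -6u^3 - 6u^2 + 16u
  (7)(-3u^2 - 3u + 8) = -21u^2 - 21u + 56
Sum: -6u^3 - 27u^2 - 5u + 56


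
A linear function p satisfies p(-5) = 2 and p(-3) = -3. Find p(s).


p(s) = ms + b. Using p(-5)=2, p(-3)=-3:
m = (2 + 3)/(-5 + 3) = 5/-2 = -5/2
b = 2 - m*(-5) = 2 - 25/2 = -21/2
p(s) = -(5/2)s - (21/2)


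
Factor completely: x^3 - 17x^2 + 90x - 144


Try integer roots (divisors of -144). x=6: p(6)=0.
Divide out (x - 6): quotient is x^2 - 11x + 24.
Factor the quadratic: (x - 8)(x - 3)
Result: (x - 6)(x - 8)(x - 3)


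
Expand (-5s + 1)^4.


Expand (-5s + 1)^4 by repeated multiplication:
  (-5s + 1)^2 = 25s^2 - 10s + 1
  (-5s + 1)^3 = -125s^3 + 75s^2 - 15s + 1
= 625s^4 - 500s^3 + 150s^2 - 20s + 1


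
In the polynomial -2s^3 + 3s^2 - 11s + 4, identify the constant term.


Read off the constant term: 4


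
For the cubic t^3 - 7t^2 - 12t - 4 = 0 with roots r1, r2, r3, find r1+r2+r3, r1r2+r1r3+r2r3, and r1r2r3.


Monic cubic t^3+bt^2+ct+d=0: sum=-b, pairwise sum=c, product=-d.
b=-7, c=-12, d=-4
r1+r2+r3 = 7
r1r2+r1r3+r2r3 = -12
r1r2r3 = 4


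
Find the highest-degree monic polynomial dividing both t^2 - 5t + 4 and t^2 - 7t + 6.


Factor each:
  t^2 - 5t + 4 = (t - 1)(t - 4)
  t^2 - 7t + 6 = (t - 1)(t - 6)
Common monic factor: t - 1
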